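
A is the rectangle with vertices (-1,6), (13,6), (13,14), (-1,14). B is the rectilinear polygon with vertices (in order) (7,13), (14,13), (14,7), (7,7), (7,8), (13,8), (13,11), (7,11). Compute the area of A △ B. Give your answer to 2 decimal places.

100.00

|A| = 112, |B| = 24, |A∩B| = 18.
|A △ B| = |A| + |B| − 2·|A∩B| = 112 + 24 − 36 = 100.00.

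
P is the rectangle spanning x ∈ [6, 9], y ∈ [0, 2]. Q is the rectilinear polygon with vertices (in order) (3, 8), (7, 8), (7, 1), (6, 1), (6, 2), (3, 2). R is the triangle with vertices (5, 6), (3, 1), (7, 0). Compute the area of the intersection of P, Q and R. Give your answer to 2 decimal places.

The intersection is the polygon with vertices (6,1), (6,2), (6.333,2), (6.667,1).
By the shoelace formula its area is 0.50.

0.50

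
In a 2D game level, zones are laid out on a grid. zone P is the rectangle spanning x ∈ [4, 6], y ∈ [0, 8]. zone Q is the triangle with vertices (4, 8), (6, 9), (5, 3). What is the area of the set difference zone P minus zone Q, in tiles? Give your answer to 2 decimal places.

11.42

|zone P| = 16, |zone P∩zone Q| = 4.5833.
|zone P ∖ zone Q| = |zone P| − |zone P∩zone Q| = 16 − 4.5833 = 11.42.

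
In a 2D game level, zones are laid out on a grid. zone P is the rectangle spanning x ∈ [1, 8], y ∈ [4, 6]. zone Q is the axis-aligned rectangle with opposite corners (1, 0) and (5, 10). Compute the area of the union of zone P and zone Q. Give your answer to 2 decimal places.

46.00

By inclusion–exclusion:
Individual areas: |zone P| = 14, |zone Q| = 40.
|zone P∩zone Q|: x∈[1,5], y∈[4,6] → 4·2 = 8.
|zone P ∪ zone Q| = 54 − 8 = 46.00.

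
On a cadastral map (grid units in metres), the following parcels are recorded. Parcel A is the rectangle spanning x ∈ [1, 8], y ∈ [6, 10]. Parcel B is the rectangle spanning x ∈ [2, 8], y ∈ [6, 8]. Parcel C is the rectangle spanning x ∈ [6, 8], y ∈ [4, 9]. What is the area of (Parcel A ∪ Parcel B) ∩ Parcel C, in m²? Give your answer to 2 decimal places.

6.00

The region (Parcel A ∪ Parcel B) ∩ Parcel C is the polygon with vertices (6,6), (6,9), (8,9), (8,8), (8,6).
By the shoelace formula its area is 6.00.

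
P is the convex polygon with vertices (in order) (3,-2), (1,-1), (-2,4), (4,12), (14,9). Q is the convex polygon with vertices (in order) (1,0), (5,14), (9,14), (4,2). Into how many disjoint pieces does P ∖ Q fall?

1

P ∖ Q is a single connected region.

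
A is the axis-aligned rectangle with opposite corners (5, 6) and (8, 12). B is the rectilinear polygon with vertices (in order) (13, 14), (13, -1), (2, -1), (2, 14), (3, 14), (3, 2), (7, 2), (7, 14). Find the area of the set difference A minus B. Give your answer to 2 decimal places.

12.00

|A| = 18, |A∩B| = 6.
|A ∖ B| = |A| − |A∩B| = 18 − 6 = 12.00.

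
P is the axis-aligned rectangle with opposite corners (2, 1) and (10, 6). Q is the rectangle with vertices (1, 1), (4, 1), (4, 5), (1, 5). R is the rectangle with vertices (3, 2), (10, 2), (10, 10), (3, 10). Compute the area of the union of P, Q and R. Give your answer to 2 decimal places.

By inclusion–exclusion:
Individual areas: |P| = 40, |Q| = 12, |R| = 56.
|P∩Q|: x∈[2,4], y∈[1,5] → 2·4 = 8.
|P∩R|: x∈[3,10], y∈[2,6] → 7·4 = 28.
|Q∩R|: x∈[3,4], y∈[2,5] → 1·3 = 3.
|P∩Q∩R| = 3.
|P ∪ Q ∪ R| = 108 − 39 + 3 = 72.00.

72.00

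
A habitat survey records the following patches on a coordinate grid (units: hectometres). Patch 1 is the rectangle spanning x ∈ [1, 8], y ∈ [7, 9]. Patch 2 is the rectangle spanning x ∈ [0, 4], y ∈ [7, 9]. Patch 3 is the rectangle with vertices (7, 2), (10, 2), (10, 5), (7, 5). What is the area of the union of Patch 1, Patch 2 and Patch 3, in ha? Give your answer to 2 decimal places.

By inclusion–exclusion:
Individual areas: |Patch 1| = 14, |Patch 2| = 8, |Patch 3| = 9.
|Patch 1∩Patch 2|: x∈[1,4], y∈[7,9] → 3·2 = 6.
|Patch 1∩Patch 3| = 0 (no overlap).
|Patch 2∩Patch 3| = 0 (no overlap).
|Patch 1∩Patch 2∩Patch 3| = 0.
|Patch 1 ∪ Patch 2 ∪ Patch 3| = 31 − 6 + 0 = 25.00.

25.00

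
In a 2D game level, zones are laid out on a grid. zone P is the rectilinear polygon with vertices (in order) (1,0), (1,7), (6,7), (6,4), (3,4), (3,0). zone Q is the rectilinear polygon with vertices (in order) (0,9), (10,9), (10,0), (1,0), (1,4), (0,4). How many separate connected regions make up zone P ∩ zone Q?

zone P ∩ zone Q is a single connected region.

1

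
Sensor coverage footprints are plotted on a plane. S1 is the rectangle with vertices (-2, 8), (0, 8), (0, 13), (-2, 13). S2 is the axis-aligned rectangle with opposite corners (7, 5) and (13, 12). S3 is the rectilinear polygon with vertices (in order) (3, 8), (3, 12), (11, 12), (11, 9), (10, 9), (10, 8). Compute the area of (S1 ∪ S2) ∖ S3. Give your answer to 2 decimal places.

37.00

|S1 ∪ S2| = 52.
|(S1 ∪ S2) ∩ S3| = 15.
|(S1 ∪ S2) ∖ S3| = 52 − 15 = 37.00.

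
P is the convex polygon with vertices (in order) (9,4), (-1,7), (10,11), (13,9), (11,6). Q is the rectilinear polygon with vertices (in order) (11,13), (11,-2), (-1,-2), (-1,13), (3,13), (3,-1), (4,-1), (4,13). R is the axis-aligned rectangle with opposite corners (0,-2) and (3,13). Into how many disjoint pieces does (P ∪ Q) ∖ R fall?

(P ∪ Q) ∖ R splits into 2 disjoint pieces (area 113.3197, area 15).

2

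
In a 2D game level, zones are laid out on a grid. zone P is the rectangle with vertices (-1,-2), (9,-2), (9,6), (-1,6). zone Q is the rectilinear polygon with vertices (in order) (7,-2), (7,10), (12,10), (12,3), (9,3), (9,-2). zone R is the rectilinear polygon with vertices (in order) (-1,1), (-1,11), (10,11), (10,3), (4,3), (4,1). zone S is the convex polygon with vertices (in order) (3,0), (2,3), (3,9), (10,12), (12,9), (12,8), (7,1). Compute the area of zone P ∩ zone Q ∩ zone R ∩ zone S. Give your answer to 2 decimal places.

5.77

The intersection is the polygon with vertices (9,6), (9,3.8), (8.429,3), (7,3), (7,6).
By the shoelace formula its area is 5.77.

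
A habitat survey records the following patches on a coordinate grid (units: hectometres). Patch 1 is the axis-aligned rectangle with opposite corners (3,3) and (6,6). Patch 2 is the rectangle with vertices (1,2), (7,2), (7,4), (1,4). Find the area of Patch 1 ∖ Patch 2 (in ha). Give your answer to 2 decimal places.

6.00

|Patch 1∩Patch 2|: x∈[3,6], y∈[3,4] → 3·1 = 3.
|Patch 1| = 9.
|Patch 1 ∖ Patch 2| = |Patch 1| − |Patch 1∩Patch 2| = 9 − 3 = 6.00.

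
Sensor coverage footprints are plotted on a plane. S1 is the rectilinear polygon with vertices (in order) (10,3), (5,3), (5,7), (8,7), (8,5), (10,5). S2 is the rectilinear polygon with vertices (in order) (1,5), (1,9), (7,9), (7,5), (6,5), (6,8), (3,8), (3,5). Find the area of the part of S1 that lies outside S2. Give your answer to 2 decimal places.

|S1| = 16, |S1∩S2| = 2.
|S1 ∖ S2| = |S1| − |S1∩S2| = 16 − 2 = 14.00.

14.00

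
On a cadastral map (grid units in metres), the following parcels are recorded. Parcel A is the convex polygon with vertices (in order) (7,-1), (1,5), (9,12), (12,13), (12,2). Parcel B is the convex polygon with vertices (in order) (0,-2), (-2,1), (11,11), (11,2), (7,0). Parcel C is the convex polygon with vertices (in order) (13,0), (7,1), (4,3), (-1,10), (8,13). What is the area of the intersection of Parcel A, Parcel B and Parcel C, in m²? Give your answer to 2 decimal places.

The intersection is the polygon with vertices (9.278,9.676), (11,5.2), (11,2), (8.5,0.75), (7,1), (4,3), (2.794,4.688).
By the shoelace formula its area is 43.99.

43.99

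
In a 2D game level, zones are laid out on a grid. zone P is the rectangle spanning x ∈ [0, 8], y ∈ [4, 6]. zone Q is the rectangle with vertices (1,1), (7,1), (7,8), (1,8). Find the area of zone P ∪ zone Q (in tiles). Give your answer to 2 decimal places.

By inclusion–exclusion:
Individual areas: |zone P| = 16, |zone Q| = 42.
|zone P∩zone Q|: x∈[1,7], y∈[4,6] → 6·2 = 12.
|zone P ∪ zone Q| = 58 − 12 = 46.00.

46.00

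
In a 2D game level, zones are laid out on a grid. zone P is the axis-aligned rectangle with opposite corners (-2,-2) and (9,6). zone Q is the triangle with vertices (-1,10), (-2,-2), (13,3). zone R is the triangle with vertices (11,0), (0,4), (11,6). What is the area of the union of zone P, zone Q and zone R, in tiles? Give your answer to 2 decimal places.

117.24

By inclusion–exclusion:
Individual areas: |zone P| = 88, |zone Q| = 87.5, |zone R| = 33.
|zone P∩zone Q| = 64.1667.
|zone P∩zone R| = 22.0909.
|zone Q∩zone R| = 26.1609.
|zone P∩zone Q∩zone R| = 21.1609.
|zone P ∪ zone Q ∪ zone R| = 208.5 − 112.4184 + 21.1609 = 117.24.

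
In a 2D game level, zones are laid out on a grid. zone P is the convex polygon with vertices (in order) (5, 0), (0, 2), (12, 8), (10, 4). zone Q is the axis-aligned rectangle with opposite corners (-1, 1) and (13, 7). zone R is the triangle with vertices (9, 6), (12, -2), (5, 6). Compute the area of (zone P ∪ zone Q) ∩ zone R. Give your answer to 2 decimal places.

13.75

The region (zone P ∪ zone Q) ∩ zone R is the polygon with vertices (9.375,1), (5,6), (9,6), (10.875,1).
By the shoelace formula its area is 13.75.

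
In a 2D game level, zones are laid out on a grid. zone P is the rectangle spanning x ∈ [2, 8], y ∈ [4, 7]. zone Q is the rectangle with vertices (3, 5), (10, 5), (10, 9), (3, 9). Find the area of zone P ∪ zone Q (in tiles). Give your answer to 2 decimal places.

36.00

By inclusion–exclusion:
Individual areas: |zone P| = 18, |zone Q| = 28.
|zone P∩zone Q|: x∈[3,8], y∈[5,7] → 5·2 = 10.
|zone P ∪ zone Q| = 46 − 10 = 36.00.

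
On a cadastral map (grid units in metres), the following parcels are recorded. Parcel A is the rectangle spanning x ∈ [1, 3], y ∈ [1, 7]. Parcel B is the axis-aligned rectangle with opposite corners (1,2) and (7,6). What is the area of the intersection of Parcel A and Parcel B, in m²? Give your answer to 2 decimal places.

|Parcel A∩Parcel B|: x∈[1,3], y∈[2,6] → 2·4 = 8.

8.00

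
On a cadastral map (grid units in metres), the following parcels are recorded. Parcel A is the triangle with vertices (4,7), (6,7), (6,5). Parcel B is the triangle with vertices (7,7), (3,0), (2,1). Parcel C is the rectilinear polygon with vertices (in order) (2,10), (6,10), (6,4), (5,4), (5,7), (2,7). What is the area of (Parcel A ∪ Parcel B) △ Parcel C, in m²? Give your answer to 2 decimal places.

|Parcel A ∪ Parcel B| = 7.3659.
|(Parcel A ∪ Parcel B) ∩ Parcel C| = 2.1195.
|(Parcel A ∪ Parcel B) △ Parcel C| = 7.3659 + 15 − 4.239 = 18.13.

18.13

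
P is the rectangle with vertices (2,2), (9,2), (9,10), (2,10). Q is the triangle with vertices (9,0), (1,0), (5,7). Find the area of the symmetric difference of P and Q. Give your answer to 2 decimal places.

|P| = 56, |Q| = 28, |P∩Q| = 14.2857.
|P △ Q| = |P| + |Q| − 2·|P∩Q| = 56 + 28 − 28.5714 = 55.43.

55.43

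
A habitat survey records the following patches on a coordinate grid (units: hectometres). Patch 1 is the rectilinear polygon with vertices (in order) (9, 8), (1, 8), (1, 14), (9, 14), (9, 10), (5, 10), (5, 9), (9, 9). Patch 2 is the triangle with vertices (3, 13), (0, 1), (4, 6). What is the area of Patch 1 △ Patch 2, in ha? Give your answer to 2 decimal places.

|Patch 1| = 44, |Patch 2| = 16.5, |Patch 1∩Patch 2| = 4.9107.
|Patch 1 △ Patch 2| = |Patch 1| + |Patch 2| − 2·|Patch 1∩Patch 2| = 44 + 16.5 − 9.8214 = 50.68.

50.68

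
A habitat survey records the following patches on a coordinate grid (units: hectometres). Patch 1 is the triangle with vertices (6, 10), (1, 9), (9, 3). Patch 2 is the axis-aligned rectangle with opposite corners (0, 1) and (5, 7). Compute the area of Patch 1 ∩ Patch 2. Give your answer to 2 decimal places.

0.67

The intersection is the polygon with vertices (3.667,7), (5,7), (5,6).
By the shoelace formula its area is 0.67.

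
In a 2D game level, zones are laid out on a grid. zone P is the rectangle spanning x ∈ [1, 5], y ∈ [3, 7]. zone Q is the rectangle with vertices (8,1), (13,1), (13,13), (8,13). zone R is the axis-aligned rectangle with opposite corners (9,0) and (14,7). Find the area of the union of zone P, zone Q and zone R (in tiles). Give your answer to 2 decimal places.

By inclusion–exclusion:
Individual areas: |zone P| = 16, |zone Q| = 60, |zone R| = 35.
|zone P∩zone Q| = 0 (no overlap).
|zone P∩zone R| = 0 (no overlap).
|zone Q∩zone R|: x∈[9,13], y∈[1,7] → 4·6 = 24.
|zone P∩zone Q∩zone R| = 0.
|zone P ∪ zone Q ∪ zone R| = 111 − 24 + 0 = 87.00.

87.00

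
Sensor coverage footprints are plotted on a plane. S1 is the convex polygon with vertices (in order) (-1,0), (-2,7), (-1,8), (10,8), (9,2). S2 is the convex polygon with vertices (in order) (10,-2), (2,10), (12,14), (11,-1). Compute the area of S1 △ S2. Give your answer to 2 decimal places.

109.51

|S1| = 77, |S2| = 83, |S1∩S2| = 25.2451.
|S1 △ S2| = |S1| + |S2| − 2·|S1∩S2| = 77 + 83 − 50.4902 = 109.51.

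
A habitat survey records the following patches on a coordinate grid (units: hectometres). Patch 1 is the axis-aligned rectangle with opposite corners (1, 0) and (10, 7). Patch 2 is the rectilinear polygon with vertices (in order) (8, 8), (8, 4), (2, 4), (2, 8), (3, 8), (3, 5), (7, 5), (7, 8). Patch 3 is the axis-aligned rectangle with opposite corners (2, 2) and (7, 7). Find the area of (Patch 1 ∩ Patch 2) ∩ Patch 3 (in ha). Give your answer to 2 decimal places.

7.00

|Patch 1 ∩ Patch 2| = 10.
|(Patch 1 ∩ Patch 2) ∩ Patch 3| = 7.00.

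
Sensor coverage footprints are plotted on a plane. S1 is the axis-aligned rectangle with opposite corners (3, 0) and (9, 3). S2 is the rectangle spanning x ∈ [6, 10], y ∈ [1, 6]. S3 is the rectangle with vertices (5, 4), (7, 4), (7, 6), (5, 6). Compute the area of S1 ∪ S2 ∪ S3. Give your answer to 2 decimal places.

By inclusion–exclusion:
Individual areas: |S1| = 18, |S2| = 20, |S3| = 4.
|S1∩S2|: x∈[6,9], y∈[1,3] → 3·2 = 6.
|S1∩S3| = 0 (no overlap).
|S2∩S3|: x∈[6,7], y∈[4,6] → 1·2 = 2.
|S1∩S2∩S3| = 0.
|S1 ∪ S2 ∪ S3| = 42 − 8 + 0 = 34.00.

34.00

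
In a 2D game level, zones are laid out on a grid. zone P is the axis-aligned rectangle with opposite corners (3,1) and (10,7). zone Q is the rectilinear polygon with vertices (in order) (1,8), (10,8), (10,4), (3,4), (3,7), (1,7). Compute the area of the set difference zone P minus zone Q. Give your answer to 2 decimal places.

21.00

|zone P| = 42, |zone P∩zone Q| = 21.
|zone P ∖ zone Q| = |zone P| − |zone P∩zone Q| = 42 − 21 = 21.00.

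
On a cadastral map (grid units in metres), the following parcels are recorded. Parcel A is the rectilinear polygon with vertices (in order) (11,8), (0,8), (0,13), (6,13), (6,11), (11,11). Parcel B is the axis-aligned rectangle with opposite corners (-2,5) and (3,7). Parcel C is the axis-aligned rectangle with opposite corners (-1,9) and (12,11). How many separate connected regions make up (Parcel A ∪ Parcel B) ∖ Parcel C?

3

(Parcel A ∪ Parcel B) ∖ Parcel C splits into 3 disjoint pieces (area 11, area 12, area 10).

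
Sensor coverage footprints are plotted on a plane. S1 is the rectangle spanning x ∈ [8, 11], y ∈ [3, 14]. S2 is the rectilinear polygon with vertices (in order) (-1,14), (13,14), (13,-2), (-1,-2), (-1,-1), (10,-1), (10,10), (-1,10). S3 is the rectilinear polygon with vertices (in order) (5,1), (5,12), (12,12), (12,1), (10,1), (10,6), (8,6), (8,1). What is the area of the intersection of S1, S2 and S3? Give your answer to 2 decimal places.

13.00

The intersection is the polygon with vertices (10,3), (10,6), (10,10), (8,10), (8,12), (11,12), (11,3).
By the shoelace formula its area is 13.00.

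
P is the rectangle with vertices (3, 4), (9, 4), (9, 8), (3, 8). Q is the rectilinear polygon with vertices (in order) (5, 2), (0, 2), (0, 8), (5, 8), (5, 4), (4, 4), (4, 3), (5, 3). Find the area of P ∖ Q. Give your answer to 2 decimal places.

|P| = 24, |P∩Q| = 8.
|P ∖ Q| = |P| − |P∩Q| = 24 − 8 = 16.00.

16.00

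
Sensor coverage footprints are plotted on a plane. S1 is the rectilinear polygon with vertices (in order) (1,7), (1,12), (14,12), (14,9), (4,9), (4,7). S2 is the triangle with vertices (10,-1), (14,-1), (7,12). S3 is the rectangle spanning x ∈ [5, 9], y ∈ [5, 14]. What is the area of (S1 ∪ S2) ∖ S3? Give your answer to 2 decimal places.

54.37

|S1 ∪ S2| = 69.6154.
|(S1 ∪ S2) ∩ S3| = 15.2473.
|(S1 ∪ S2) ∖ S3| = 69.6154 − 15.2473 = 54.37.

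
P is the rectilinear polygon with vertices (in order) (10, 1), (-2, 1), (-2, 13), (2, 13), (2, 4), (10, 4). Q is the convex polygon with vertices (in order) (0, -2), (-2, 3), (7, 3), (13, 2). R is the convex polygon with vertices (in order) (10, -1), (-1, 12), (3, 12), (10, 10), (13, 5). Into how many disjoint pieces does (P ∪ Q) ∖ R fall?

2

(P ∪ Q) ∖ R splits into 2 disjoint pieces (area 73.9683, area 0.5822).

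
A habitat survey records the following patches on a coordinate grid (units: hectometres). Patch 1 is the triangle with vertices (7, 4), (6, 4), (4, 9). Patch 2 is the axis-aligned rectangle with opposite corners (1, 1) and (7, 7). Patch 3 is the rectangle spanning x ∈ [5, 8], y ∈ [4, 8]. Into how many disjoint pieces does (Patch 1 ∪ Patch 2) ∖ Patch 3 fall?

1

(Patch 1 ∪ Patch 2) ∖ Patch 3 is a single connected region.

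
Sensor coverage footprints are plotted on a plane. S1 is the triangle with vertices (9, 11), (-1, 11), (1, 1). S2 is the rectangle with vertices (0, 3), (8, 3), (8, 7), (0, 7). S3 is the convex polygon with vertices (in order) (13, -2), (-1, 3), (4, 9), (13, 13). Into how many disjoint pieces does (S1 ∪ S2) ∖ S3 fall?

(S1 ∪ S2) ∖ S3 splits into 2 disjoint pieces (area 24.6, area 0.6923).

2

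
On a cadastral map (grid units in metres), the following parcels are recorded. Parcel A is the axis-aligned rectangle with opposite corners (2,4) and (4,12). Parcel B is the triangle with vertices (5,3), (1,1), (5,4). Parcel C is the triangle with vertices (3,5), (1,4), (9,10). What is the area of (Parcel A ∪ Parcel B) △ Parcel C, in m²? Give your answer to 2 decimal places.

18.33

|Parcel A ∪ Parcel B| = 18.
|(Parcel A ∪ Parcel B) ∩ Parcel C| = 0.8333.
|(Parcel A ∪ Parcel B) △ Parcel C| = 18 + 2 − 1.6667 = 18.33.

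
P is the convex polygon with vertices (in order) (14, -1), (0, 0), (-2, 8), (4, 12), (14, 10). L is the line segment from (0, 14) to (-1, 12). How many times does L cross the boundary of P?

0

The segment lies entirely outside P and never meets its boundary.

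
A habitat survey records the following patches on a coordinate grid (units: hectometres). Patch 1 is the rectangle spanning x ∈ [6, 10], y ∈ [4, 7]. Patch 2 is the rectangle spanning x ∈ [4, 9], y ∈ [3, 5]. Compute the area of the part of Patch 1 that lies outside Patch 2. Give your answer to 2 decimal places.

9.00

|Patch 1∩Patch 2|: x∈[6,9], y∈[4,5] → 3·1 = 3.
|Patch 1| = 12.
|Patch 1 ∖ Patch 2| = |Patch 1| − |Patch 1∩Patch 2| = 12 − 3 = 9.00.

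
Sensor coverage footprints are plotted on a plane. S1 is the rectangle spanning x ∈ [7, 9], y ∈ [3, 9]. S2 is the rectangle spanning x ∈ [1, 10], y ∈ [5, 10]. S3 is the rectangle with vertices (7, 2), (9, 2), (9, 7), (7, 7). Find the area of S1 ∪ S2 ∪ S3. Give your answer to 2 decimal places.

By inclusion–exclusion:
Individual areas: |S1| = 12, |S2| = 45, |S3| = 10.
|S1∩S2|: x∈[7,9], y∈[5,9] → 2·4 = 8.
|S1∩S3|: x∈[7,9], y∈[3,7] → 2·4 = 8.
|S2∩S3|: x∈[7,9], y∈[5,7] → 2·2 = 4.
|S1∩S2∩S3| = 4.
|S1 ∪ S2 ∪ S3| = 67 − 20 + 4 = 51.00.

51.00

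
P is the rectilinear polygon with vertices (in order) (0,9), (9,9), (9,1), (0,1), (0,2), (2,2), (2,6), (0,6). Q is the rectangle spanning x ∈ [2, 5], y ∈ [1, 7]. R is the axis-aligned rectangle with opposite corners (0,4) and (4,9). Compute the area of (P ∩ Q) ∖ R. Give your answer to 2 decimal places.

|P ∩ Q| = 18.
|(P ∩ Q) ∩ R| = 6.
|(P ∩ Q) ∖ R| = 18 − 6 = 12.00.

12.00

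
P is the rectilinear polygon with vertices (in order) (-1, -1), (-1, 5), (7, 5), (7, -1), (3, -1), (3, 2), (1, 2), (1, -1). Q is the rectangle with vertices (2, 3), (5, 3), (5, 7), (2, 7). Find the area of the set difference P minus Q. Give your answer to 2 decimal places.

|P| = 42, |P∩Q| = 6.
|P ∖ Q| = |P| − |P∩Q| = 42 − 6 = 36.00.

36.00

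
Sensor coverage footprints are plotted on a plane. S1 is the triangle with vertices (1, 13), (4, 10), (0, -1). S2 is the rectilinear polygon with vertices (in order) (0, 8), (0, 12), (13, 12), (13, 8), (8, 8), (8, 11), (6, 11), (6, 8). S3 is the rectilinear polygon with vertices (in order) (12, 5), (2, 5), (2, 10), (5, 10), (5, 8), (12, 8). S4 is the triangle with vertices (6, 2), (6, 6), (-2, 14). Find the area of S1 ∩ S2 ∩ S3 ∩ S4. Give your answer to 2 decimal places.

The intersection is the polygon with vertices (2,8), (2,10), (3.467,8.533), (3.273,8).
By the shoelace formula its area is 1.81.

1.81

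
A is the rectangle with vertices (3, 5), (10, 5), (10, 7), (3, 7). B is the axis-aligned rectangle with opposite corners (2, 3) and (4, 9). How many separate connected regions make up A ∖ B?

A ∖ B is a single connected region.

1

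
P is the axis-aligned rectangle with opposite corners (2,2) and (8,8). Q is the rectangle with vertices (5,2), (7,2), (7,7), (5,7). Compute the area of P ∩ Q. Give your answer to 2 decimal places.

10.00

|P∩Q|: x∈[5,7], y∈[2,7] → 2·5 = 10.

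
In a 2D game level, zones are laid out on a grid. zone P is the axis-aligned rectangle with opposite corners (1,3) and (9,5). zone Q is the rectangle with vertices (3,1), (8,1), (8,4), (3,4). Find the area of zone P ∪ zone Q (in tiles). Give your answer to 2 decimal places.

By inclusion–exclusion:
Individual areas: |zone P| = 16, |zone Q| = 15.
|zone P∩zone Q|: x∈[3,8], y∈[3,4] → 5·1 = 5.
|zone P ∪ zone Q| = 31 − 5 = 26.00.

26.00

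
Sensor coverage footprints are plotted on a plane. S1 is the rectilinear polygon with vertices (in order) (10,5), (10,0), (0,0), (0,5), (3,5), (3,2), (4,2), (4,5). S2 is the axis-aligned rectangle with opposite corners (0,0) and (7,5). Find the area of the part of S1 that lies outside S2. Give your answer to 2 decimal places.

|S1| = 47, |S1∩S2| = 32.
|S1 ∖ S2| = |S1| − |S1∩S2| = 47 − 32 = 15.00.

15.00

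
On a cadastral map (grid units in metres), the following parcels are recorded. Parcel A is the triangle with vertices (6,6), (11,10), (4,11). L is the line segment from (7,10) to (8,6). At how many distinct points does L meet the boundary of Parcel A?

1

The segment meets the boundary at (7.667,7.333).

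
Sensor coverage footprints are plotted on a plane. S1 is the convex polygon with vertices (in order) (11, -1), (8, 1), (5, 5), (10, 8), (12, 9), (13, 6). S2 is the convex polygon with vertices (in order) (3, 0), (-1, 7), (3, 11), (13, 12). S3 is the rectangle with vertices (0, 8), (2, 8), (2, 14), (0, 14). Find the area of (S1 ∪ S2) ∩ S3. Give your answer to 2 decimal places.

2.00

The region (S1 ∪ S2) ∩ S3 is the polygon with vertices (2,10), (2,8), (0,8).
By the shoelace formula its area is 2.00.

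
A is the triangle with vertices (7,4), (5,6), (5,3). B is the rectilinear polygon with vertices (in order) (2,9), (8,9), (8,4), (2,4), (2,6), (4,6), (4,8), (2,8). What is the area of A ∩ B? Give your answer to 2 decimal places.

2.00

The intersection is the polygon with vertices (5,6), (7,4), (5,4).
By the shoelace formula its area is 2.00.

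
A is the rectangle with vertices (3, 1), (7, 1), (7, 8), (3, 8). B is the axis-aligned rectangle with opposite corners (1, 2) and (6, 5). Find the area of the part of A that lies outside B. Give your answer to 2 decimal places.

|A∩B|: x∈[3,6], y∈[2,5] → 3·3 = 9.
|A| = 28.
|A ∖ B| = |A| − |A∩B| = 28 − 9 = 19.00.

19.00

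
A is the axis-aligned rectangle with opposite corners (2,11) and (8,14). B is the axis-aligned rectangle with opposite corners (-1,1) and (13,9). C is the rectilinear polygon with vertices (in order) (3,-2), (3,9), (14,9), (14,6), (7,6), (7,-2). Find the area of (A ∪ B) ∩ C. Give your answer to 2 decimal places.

50.00

The region (A ∪ B) ∩ C is the polygon with vertices (13,6), (7,6), (7,1), (3,1), (3,9), (13,9).
By the shoelace formula its area is 50.00.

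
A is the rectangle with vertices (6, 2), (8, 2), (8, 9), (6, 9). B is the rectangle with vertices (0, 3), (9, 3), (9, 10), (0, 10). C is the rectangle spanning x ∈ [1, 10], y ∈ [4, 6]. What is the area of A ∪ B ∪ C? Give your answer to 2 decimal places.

By inclusion–exclusion:
Individual areas: |A| = 14, |B| = 63, |C| = 18.
|A∩B|: x∈[6,8], y∈[3,9] → 2·6 = 12.
|A∩C|: x∈[6,8], y∈[4,6] → 2·2 = 4.
|B∩C|: x∈[1,9], y∈[4,6] → 8·2 = 16.
|A∩B∩C| = 4.
|A ∪ B ∪ C| = 95 − 32 + 4 = 67.00.

67.00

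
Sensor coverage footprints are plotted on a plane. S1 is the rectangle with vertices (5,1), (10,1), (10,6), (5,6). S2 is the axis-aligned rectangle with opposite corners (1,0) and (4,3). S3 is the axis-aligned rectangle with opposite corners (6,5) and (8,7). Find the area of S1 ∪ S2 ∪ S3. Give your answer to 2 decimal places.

By inclusion–exclusion:
Individual areas: |S1| = 25, |S2| = 9, |S3| = 4.
|S1∩S2| = 0 (no overlap).
|S1∩S3|: x∈[6,8], y∈[5,6] → 2·1 = 2.
|S2∩S3| = 0 (no overlap).
|S1∩S2∩S3| = 0.
|S1 ∪ S2 ∪ S3| = 38 − 2 + 0 = 36.00.

36.00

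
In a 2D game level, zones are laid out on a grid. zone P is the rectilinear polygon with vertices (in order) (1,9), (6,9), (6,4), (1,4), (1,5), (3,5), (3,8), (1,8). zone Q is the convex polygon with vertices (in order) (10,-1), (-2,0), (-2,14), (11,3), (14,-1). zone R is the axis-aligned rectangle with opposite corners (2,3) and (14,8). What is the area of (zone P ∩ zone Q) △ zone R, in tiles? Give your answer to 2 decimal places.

51.85

|zone P ∩ zone Q| = 17.1503.
|(zone P ∩ zone Q) ∩ zone R| = 12.6503.
|(zone P ∩ zone Q) △ zone R| = 17.1503 + 60 − 25.3007 = 51.85.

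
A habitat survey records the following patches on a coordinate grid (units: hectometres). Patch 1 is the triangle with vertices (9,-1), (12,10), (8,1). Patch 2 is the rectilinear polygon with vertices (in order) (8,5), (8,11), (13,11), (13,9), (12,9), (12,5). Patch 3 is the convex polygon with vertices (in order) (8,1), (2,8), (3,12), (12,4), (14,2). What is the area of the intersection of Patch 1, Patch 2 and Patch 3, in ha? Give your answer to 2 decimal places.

0.36

The intersection is the polygon with vertices (10.636,5), (9.778,5), (10.088,5.699), (10.683,5.171).
By the shoelace formula its area is 0.36.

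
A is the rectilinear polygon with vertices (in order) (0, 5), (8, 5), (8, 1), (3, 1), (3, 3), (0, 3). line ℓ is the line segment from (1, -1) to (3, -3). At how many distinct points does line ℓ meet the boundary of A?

0

The segment lies entirely outside A and never meets its boundary.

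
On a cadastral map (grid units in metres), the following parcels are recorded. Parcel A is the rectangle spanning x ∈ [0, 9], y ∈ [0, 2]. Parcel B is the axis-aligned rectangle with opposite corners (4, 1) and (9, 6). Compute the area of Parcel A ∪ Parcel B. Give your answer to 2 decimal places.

By inclusion–exclusion:
Individual areas: |Parcel A| = 18, |Parcel B| = 25.
|Parcel A∩Parcel B|: x∈[4,9], y∈[1,2] → 5·1 = 5.
|Parcel A ∪ Parcel B| = 43 − 5 = 38.00.

38.00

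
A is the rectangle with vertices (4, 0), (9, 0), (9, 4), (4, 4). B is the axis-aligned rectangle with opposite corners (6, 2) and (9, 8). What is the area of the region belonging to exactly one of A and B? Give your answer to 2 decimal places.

26.00

|A∩B|: x∈[6,9], y∈[2,4] → 3·2 = 6.
|A △ B| = |A| + |B| − 2·|A∩B| = 20 + 18 − 12 = 26.00.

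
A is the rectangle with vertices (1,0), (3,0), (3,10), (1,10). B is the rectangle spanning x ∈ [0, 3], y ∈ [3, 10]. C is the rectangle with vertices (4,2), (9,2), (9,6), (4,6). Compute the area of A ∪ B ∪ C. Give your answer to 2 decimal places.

47.00

By inclusion–exclusion:
Individual areas: |A| = 20, |B| = 21, |C| = 20.
|A∩B|: x∈[1,3], y∈[3,10] → 2·7 = 14.
|A∩C| = 0 (no overlap).
|B∩C| = 0 (no overlap).
|A∩B∩C| = 0.
|A ∪ B ∪ C| = 61 − 14 + 0 = 47.00.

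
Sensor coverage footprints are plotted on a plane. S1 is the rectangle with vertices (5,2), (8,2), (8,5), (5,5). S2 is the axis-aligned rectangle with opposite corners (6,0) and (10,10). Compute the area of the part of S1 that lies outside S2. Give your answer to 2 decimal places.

3.00

|S1∩S2|: x∈[6,8], y∈[2,5] → 2·3 = 6.
|S1| = 9.
|S1 ∖ S2| = |S1| − |S1∩S2| = 9 − 6 = 3.00.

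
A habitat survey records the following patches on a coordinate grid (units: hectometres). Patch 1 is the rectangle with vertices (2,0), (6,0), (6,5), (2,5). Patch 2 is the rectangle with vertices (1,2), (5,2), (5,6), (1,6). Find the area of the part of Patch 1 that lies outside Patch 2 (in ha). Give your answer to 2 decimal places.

11.00

|Patch 1∩Patch 2|: x∈[2,5], y∈[2,5] → 3·3 = 9.
|Patch 1| = 20.
|Patch 1 ∖ Patch 2| = |Patch 1| − |Patch 1∩Patch 2| = 20 − 9 = 11.00.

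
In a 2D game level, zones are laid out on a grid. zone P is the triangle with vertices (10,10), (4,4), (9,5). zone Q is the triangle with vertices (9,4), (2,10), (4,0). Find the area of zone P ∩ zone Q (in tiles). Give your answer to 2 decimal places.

3.74

The intersection is the polygon with vertices (4,4), (6.308,6.308), (8.054,4.811).
By the shoelace formula its area is 3.74.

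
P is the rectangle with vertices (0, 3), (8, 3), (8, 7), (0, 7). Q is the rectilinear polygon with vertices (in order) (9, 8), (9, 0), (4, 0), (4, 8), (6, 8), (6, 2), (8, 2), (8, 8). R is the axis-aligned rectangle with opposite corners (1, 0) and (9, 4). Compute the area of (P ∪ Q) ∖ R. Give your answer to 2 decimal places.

|P ∪ Q| = 52.
|(P ∪ Q) ∩ R| = 21.
|(P ∪ Q) ∖ R| = 52 − 21 = 31.00.

31.00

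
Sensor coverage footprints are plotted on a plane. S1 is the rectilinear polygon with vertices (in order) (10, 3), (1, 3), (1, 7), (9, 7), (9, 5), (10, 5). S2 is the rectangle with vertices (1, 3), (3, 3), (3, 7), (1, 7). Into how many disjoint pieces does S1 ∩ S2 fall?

1

S1 ∩ S2 is a single connected region.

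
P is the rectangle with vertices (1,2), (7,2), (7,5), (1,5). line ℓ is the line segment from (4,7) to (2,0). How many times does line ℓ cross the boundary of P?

The segment meets the boundary at (2.571,2), (3.429,5).

2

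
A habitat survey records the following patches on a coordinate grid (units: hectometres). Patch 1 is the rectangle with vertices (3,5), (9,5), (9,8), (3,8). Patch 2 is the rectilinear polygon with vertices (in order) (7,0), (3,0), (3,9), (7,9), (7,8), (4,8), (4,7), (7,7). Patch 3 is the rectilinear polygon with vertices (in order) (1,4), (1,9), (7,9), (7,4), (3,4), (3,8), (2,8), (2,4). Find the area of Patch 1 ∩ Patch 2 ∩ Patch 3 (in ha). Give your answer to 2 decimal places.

9.00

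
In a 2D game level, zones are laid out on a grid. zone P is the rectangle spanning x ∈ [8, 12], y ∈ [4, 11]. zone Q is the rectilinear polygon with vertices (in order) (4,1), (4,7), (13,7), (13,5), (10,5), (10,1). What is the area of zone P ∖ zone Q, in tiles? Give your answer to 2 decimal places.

|zone P| = 28, |zone P∩zone Q| = 10.
|zone P ∖ zone Q| = |zone P| − |zone P∩zone Q| = 28 − 10 = 18.00.

18.00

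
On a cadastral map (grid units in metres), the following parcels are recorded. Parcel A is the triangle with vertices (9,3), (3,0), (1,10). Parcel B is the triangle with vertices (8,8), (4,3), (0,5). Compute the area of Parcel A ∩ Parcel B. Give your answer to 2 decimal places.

9.39

The intersection is the polygon with vertices (1.861,5.698), (4.7,6.763), (6.059,5.574), (4,3), (2.222,3.889).
By the shoelace formula its area is 9.39.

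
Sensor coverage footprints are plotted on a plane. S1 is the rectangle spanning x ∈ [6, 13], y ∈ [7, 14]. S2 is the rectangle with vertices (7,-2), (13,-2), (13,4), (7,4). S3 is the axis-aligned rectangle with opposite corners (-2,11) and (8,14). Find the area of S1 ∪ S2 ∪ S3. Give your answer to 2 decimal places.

109.00

By inclusion–exclusion:
Individual areas: |S1| = 49, |S2| = 36, |S3| = 30.
|S1∩S2| = 0 (no overlap).
|S1∩S3|: x∈[6,8], y∈[11,14] → 2·3 = 6.
|S2∩S3| = 0 (no overlap).
|S1∩S2∩S3| = 0.
|S1 ∪ S2 ∪ S3| = 115 − 6 + 0 = 109.00.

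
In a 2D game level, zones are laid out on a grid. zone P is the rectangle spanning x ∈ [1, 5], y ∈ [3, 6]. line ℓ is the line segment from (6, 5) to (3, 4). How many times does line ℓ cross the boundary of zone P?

The segment meets the boundary at (5,4.667).

1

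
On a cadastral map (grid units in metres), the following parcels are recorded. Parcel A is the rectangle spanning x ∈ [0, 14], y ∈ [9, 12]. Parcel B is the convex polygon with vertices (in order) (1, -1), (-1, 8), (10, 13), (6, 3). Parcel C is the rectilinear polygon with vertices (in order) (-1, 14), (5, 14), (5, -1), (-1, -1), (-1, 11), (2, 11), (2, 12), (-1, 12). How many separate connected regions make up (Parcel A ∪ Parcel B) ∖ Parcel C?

(Parcel A ∪ Parcel B) ∖ Parcel C splits into 2 disjoint pieces (area 41.5, area 2).

2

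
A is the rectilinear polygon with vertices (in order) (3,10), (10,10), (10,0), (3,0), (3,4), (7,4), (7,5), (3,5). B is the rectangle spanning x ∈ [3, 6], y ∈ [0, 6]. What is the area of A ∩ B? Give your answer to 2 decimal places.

15.00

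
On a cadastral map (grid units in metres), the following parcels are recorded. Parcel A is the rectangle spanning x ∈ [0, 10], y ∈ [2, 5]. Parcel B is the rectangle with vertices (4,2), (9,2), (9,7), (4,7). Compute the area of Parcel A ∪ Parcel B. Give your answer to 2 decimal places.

40.00

By inclusion–exclusion:
Individual areas: |Parcel A| = 30, |Parcel B| = 25.
|Parcel A∩Parcel B|: x∈[4,9], y∈[2,5] → 5·3 = 15.
|Parcel A ∪ Parcel B| = 55 − 15 = 40.00.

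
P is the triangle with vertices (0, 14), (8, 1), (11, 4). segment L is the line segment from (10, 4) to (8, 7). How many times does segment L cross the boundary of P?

The segment meets the boundary at (8.462,6.308).

1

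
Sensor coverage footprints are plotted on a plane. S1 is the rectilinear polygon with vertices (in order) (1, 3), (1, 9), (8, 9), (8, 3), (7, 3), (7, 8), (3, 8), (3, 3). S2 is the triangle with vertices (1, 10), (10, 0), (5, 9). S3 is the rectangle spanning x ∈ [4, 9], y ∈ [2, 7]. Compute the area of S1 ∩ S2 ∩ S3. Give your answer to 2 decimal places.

The intersection is the polygon with vertices (7.3,3), (7,3.333), (7,5.4), (8,3.6), (8,3).
By the shoelace formula its area is 1.45.

1.45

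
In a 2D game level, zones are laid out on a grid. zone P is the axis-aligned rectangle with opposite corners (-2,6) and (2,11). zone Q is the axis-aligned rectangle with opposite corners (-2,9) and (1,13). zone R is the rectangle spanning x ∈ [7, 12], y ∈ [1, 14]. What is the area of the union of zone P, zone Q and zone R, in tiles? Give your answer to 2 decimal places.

By inclusion–exclusion:
Individual areas: |zone P| = 20, |zone Q| = 12, |zone R| = 65.
|zone P∩zone Q|: x∈[-2,1], y∈[9,11] → 3·2 = 6.
|zone P∩zone R| = 0 (no overlap).
|zone Q∩zone R| = 0 (no overlap).
|zone P∩zone Q∩zone R| = 0.
|zone P ∪ zone Q ∪ zone R| = 97 − 6 + 0 = 91.00.

91.00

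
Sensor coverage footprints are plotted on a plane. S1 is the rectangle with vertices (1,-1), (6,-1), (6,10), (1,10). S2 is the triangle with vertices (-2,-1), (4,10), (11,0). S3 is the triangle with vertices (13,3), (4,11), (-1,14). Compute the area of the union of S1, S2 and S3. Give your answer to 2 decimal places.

87.13

By inclusion–exclusion:
Individual areas: |S1| = 55, |S2| = 68.5, |S3| = 6.5.
|S1∩S2| = 41.7775.
|S1∩S3| = 1.0915.
|S2∩S3| = 0.
|S1∩S2∩S3| = 0.
|S1 ∪ S2 ∪ S3| = 130 − 42.869 + 0 = 87.13.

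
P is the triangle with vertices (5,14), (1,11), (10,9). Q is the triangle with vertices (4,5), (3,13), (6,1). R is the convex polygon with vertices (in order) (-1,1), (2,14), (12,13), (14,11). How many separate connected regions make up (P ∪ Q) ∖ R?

3

(P ∪ Q) ∖ R splits into 3 disjoint pieces (area 0.1029, area 1.75, area 0.0529).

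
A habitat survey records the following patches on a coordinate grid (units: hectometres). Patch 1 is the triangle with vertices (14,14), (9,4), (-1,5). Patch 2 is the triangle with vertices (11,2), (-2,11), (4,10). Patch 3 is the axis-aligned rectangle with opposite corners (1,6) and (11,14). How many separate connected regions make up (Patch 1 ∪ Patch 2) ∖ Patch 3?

(Patch 1 ∪ Patch 2) ∖ Patch 3 splits into 3 disjoint pieces (area 16.4078, area 2.3654, area 6.3).

3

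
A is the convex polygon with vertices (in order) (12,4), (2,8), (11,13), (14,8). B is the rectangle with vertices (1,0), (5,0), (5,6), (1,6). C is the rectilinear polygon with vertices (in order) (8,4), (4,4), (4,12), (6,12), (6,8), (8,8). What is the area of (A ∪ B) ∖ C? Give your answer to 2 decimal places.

66.27

|A ∪ B| = 78.
|(A ∪ B) ∩ C| = 11.7333.
|(A ∪ B) ∖ C| = 78 − 11.7333 = 66.27.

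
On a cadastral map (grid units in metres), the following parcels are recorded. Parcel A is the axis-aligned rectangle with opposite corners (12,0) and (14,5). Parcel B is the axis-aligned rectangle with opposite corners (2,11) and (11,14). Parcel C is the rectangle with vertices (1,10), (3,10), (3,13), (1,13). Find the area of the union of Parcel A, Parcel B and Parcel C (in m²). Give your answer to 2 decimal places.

By inclusion–exclusion:
Individual areas: |Parcel A| = 10, |Parcel B| = 27, |Parcel C| = 6.
|Parcel A∩Parcel B| = 0 (no overlap).
|Parcel A∩Parcel C| = 0 (no overlap).
|Parcel B∩Parcel C|: x∈[2,3], y∈[11,13] → 1·2 = 2.
|Parcel A∩Parcel B∩Parcel C| = 0.
|Parcel A ∪ Parcel B ∪ Parcel C| = 43 − 2 + 0 = 41.00.

41.00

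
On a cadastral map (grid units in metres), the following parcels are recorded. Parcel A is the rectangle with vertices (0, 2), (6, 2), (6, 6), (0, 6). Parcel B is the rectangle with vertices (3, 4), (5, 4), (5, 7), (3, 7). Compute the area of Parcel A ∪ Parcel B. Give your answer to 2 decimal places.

26.00

By inclusion–exclusion:
Individual areas: |Parcel A| = 24, |Parcel B| = 6.
|Parcel A∩Parcel B|: x∈[3,5], y∈[4,6] → 2·2 = 4.
|Parcel A ∪ Parcel B| = 30 − 4 = 26.00.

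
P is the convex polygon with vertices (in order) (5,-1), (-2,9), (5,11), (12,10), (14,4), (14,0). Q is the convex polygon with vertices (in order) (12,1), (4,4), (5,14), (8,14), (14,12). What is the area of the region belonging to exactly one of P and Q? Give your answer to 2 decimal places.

|P| = 134, |Q| = 96, |P∩Q| = 66.8015.
|P △ Q| = |P| + |Q| − 2·|P∩Q| = 134 + 96 − 133.6029 = 96.40.

96.40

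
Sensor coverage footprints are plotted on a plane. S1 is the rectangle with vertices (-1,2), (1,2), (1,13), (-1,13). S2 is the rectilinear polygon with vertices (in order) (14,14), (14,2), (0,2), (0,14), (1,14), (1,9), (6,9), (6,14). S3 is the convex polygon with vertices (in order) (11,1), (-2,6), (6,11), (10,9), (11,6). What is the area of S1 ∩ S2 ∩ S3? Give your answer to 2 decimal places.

The intersection is the polygon with vertices (0,7.25), (1,7.875), (1,4.846), (0,5.231).
By the shoelace formula its area is 2.52.

2.52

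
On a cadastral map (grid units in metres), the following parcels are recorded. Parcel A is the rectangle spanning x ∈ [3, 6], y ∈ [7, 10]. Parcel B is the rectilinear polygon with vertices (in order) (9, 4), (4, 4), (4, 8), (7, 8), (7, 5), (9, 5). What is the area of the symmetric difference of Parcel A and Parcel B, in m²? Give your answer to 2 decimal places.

19.00

|Parcel A| = 9, |Parcel B| = 14, |Parcel A∩Parcel B| = 2.
|Parcel A △ Parcel B| = |Parcel A| + |Parcel B| − 2·|Parcel A∩Parcel B| = 9 + 14 − 4 = 19.00.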